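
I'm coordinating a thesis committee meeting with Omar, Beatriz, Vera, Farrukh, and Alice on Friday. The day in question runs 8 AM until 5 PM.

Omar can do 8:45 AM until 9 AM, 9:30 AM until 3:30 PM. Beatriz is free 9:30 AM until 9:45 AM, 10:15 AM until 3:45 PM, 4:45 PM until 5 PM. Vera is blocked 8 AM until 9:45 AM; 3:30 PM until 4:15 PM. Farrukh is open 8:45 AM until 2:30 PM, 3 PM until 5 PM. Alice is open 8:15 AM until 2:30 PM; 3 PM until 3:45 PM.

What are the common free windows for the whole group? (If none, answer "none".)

Omar free: 08:45-09:00, 09:30-15:30.
Beatriz free: 09:30-09:45, 10:15-15:45, 16:45-17:00.
Vera free: 09:45-15:30, 16:15-17:00 (invert busy blocks within the working day).
Farrukh free: 08:45-14:30, 15:00-17:00.
Alice free: 08:15-14:30, 15:00-15:45.
Omar ∩ Beatriz: 09:30-09:45, 10:15-15:30.
Omar ∩ Beatriz ∩ Vera: 10:15-15:30.
Omar ∩ Beatriz ∩ Vera ∩ Farrukh: 10:15-14:30, 15:00-15:30.
Omar ∩ Beatriz ∩ Vera ∩ Farrukh ∩ Alice: 10:15-14:30, 15:00-15:30.

10:15-14:30, 15:00-15:30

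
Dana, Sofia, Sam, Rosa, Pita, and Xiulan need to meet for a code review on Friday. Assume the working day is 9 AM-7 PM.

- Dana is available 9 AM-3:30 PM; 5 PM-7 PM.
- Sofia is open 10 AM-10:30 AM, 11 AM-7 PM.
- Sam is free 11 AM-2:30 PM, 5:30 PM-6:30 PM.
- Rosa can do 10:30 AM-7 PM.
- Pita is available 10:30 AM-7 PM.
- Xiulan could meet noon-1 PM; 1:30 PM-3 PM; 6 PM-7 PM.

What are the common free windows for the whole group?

Dana ∩ Sofia: 10:00-10:30, 11:00-15:30, 17:00-19:00.
Dana ∩ Sofia ∩ Sam: 11:00-14:30, 17:30-18:30.
Dana ∩ Sofia ∩ Sam ∩ Rosa: 11:00-14:30, 17:30-18:30.
Dana ∩ Sofia ∩ Sam ∩ Rosa ∩ Pita: 11:00-14:30, 17:30-18:30.
Dana ∩ Sofia ∩ Sam ∩ Rosa ∩ Pita ∩ Xiulan: 12:00-13:00, 13:30-14:30, 18:00-18:30.
So the common availability across everyone is 12:00-13:00, 13:30-14:30, 18:00-18:30.

12:00-13:00, 13:30-14:30, 18:00-18:30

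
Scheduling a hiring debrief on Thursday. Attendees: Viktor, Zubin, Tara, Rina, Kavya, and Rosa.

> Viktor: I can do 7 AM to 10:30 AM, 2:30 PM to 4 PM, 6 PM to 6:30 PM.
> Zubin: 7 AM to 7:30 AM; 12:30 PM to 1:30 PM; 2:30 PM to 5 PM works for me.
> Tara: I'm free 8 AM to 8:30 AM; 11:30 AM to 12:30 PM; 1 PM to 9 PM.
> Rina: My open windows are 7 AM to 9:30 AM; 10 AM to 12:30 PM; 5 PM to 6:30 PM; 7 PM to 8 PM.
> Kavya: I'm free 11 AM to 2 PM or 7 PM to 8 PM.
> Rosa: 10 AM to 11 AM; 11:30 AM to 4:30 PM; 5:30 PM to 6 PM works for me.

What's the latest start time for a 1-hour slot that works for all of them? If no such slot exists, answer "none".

Viktor ∩ Zubin: 07:00-07:30, 14:30-16:00.
Viktor ∩ Zubin ∩ Tara: 14:30-16:00.
Viktor ∩ Zubin ∩ Tara ∩ Rina: ∅.
Viktor ∩ Zubin ∩ Tara ∩ Rina ∩ Kavya: ∅.
Viktor ∩ Zubin ∩ Tara ∩ Rina ∩ Kavya ∩ Rosa: ∅.
There is no time when everyone is free.
No common window is at least 60 minutes long.

none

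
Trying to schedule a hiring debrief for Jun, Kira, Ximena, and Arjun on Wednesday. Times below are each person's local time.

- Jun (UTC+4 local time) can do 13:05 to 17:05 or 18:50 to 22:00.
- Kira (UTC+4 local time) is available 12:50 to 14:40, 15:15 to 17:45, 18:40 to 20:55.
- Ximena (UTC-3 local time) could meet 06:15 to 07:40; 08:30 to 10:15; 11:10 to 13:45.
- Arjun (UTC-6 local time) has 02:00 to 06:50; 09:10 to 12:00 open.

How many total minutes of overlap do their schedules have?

Jun in UTC: 09:05-13:05, 14:50-18:00 (subtract 4h to convert from UTC+4).
Kira in UTC: 08:50-10:40, 11:15-13:45, 14:40-16:55 (subtract 4h to convert from UTC+4).
Ximena in UTC: 09:15-10:40, 11:30-13:15, 14:10-16:45 (add 3h to convert from UTC-3).
Arjun in UTC: 08:00-12:50, 15:10-18:00 (add 6h to convert from UTC-6).
Jun ∩ Kira: 09:05-10:40, 11:15-13:05, 14:50-16:55.
Jun ∩ Kira ∩ Ximena: 09:15-10:40, 11:30-13:05, 14:50-16:45.
Jun ∩ Kira ∩ Ximena ∩ Arjun: 09:15-10:40, 11:30-12:50, 15:10-16:45.
Summing the common windows: 85 + 80 + 95 = 260 minutes.

260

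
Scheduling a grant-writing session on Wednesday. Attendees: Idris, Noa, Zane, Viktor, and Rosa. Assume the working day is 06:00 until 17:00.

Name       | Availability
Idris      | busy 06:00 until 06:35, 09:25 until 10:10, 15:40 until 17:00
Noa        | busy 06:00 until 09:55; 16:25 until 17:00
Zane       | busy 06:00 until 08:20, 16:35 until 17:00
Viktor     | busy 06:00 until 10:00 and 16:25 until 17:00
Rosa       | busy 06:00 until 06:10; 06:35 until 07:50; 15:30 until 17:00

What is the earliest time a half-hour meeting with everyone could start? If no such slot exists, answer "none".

10:10

Idris free: 06:35-09:25, 10:10-15:40 (invert busy blocks within the working day).
Noa free: 09:55-16:25 (invert busy blocks within the working day).
Zane free: 08:20-16:35 (invert busy blocks within the working day).
Viktor free: 10:00-16:25 (invert busy blocks within the working day).
Rosa free: 06:10-06:35, 07:50-15:30 (invert busy blocks within the working day).
Idris ∩ Noa: 10:10-15:40.
Idris ∩ Noa ∩ Zane: 10:10-15:40.
Idris ∩ Noa ∩ Zane ∩ Viktor: 10:10-15:40.
Idris ∩ Noa ∩ Zane ∩ Viktor ∩ Rosa: 10:10-15:30.
The first common window of at least 30 minutes is 10:10-15:30, so the earliest start is 10:10.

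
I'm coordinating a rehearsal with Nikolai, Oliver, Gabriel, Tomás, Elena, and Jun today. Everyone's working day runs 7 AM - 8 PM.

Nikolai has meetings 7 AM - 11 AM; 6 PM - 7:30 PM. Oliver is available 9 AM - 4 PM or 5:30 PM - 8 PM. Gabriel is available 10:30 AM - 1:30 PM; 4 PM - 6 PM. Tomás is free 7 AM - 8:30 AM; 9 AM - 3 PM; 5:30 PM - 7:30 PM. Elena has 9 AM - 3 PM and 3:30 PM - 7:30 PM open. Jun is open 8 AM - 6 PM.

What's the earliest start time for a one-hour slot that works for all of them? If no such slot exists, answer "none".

Nikolai free: 11:00-18:00, 19:30-20:00 (invert busy blocks within the working day).
Oliver free: 09:00-16:00, 17:30-20:00.
Gabriel free: 10:30-13:30, 16:00-18:00.
Tomás free: 07:00-08:30, 09:00-15:00, 17:30-19:30.
Elena free: 09:00-15:00, 15:30-19:30.
Jun free: 08:00-18:00.
Nikolai ∩ Oliver: 11:00-16:00, 17:30-18:00, 19:30-20:00.
Nikolai ∩ Oliver ∩ Gabriel: 11:00-13:30, 17:30-18:00.
Nikolai ∩ Oliver ∩ Gabriel ∩ Tomás: 11:00-13:30, 17:30-18:00.
Nikolai ∩ Oliver ∩ Gabriel ∩ Tomás ∩ Elena: 11:00-13:30, 17:30-18:00.
Nikolai ∩ Oliver ∩ Gabriel ∩ Tomás ∩ Elena ∩ Jun: 11:00-13:30, 17:30-18:00.
The first common window of at least 60 minutes is 11:00-13:30, so the earliest start is 11:00.

11:00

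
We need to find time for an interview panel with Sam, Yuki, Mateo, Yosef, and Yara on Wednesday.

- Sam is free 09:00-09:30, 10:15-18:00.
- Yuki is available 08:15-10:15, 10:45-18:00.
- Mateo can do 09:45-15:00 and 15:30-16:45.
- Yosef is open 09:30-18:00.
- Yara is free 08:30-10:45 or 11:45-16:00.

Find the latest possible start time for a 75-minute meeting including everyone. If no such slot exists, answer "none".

Sam ∩ Yuki: 09:00-09:30, 10:45-18:00.
Sam ∩ Yuki ∩ Mateo: 10:45-15:00, 15:30-16:45.
Sam ∩ Yuki ∩ Mateo ∩ Yosef: 10:45-15:00, 15:30-16:45.
Sam ∩ Yuki ∩ Mateo ∩ Yosef ∩ Yara: 11:45-15:00, 15:30-16:00.
The last common window of at least 75 minutes is 11:45-15:00; a 75-minute meeting can start as late as 13:45 and still end by 15:00.

13:45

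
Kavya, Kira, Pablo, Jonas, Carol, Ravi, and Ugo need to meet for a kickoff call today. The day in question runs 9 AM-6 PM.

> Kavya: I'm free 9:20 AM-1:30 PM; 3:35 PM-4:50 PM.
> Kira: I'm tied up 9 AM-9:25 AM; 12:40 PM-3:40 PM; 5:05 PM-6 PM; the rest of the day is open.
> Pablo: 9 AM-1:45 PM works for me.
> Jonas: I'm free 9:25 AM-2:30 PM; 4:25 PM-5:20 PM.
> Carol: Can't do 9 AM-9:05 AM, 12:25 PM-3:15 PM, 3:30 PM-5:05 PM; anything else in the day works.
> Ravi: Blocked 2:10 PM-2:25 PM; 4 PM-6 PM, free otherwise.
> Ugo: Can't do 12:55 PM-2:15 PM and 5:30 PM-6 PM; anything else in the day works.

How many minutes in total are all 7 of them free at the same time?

Kavya free: 09:20-13:30, 15:35-16:50.
Kira free: 09:25-12:40, 15:40-17:05 (invert busy blocks within the working day).
Pablo free: 09:00-13:45.
Jonas free: 09:25-14:30, 16:25-17:20.
Carol free: 09:05-12:25, 15:15-15:30, 17:05-18:00 (invert busy blocks within the working day).
Ravi free: 09:00-14:10, 14:25-16:00 (invert busy blocks within the working day).
Ugo free: 09:00-12:55, 14:15-17:30 (invert busy blocks within the working day).
Kavya ∩ Kira: 09:25-12:40, 15:40-16:50.
Kavya ∩ Kira ∩ Pablo: 09:25-12:40.
Kavya ∩ Kira ∩ Pablo ∩ Jonas: 09:25-12:40.
Kavya ∩ Kira ∩ Pablo ∩ Jonas ∩ Carol: 09:25-12:25.
Kavya ∩ Kira ∩ Pablo ∩ Jonas ∩ Carol ∩ Ravi: 09:25-12:25.
Kavya ∩ Kira ∩ Pablo ∩ Jonas ∩ Carol ∩ Ravi ∩ Ugo: 09:25-12:25.
So the common availability across everyone is 09:25-12:25.
That's a single block of 180 minutes.

180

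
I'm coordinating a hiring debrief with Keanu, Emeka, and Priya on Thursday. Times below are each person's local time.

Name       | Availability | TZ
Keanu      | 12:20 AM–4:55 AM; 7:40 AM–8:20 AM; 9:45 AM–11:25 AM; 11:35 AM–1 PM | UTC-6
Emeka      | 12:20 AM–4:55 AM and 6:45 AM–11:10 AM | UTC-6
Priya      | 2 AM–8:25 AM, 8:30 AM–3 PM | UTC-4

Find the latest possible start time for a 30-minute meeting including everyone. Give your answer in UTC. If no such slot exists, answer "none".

16:40

Keanu in UTC: 06:20-10:55, 13:40-14:20, 15:45-17:25, 17:35-19:00 (add 6h to convert from UTC-6).
Emeka in UTC: 06:20-10:55, 12:45-17:10 (add 6h to convert from UTC-6).
Priya in UTC: 06:00-12:25, 12:30-19:00 (add 4h to convert from UTC-4).
Keanu ∩ Emeka: 06:20-10:55, 13:40-14:20, 15:45-17:10.
Keanu ∩ Emeka ∩ Priya: 06:20-10:55, 13:40-14:20, 15:45-17:10.
The last common window of at least 30 minutes is 15:45-17:10; a 30-minute meeting can start as late as 16:40 and still end by 17:10.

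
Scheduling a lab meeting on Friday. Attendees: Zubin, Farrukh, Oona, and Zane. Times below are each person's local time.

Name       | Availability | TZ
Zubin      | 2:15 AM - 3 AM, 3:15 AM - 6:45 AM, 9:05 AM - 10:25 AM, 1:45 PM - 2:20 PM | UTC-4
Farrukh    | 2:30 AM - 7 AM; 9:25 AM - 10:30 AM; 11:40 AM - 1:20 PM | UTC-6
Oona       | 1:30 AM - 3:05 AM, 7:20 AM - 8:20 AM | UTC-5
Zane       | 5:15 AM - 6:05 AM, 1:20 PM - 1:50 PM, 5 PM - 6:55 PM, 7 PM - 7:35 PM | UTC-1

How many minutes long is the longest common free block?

0

Zubin in UTC: 06:15-07:00, 07:15-10:45, 13:05-14:25, 17:45-18:20 (add 4h to convert from UTC-4).
Farrukh in UTC: 08:30-13:00, 15:25-16:30, 17:40-19:20 (add 6h to convert from UTC-6).
Oona in UTC: 06:30-08:05, 12:20-13:20 (add 5h to convert from UTC-5).
Zane in UTC: 06:15-07:05, 14:20-14:50, 18:00-19:55, 20:00-20:35 (add 1h to convert from UTC-1).
Zubin ∩ Farrukh: 08:30-10:45, 17:45-18:20.
Zubin ∩ Farrukh ∩ Oona: ∅.
Zubin ∩ Farrukh ∩ Oona ∩ Zane: ∅.
There is no time when everyone is free.
No common window exists, so the longest block is 0 minutes.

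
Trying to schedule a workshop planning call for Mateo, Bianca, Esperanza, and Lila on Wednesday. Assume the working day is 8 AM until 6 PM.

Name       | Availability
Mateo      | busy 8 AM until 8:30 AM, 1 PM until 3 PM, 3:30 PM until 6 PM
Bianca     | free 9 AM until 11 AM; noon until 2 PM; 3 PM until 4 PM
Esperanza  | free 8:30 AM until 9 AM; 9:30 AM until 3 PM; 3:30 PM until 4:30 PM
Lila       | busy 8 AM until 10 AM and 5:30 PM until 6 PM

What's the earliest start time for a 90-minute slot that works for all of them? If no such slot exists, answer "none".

Mateo free: 08:30-13:00, 15:00-15:30 (invert busy blocks within the working day).
Bianca free: 09:00-11:00, 12:00-14:00, 15:00-16:00.
Esperanza free: 08:30-09:00, 09:30-15:00, 15:30-16:30.
Lila free: 10:00-17:30 (invert busy blocks within the working day).
Mateo ∩ Bianca: 09:00-11:00, 12:00-13:00, 15:00-15:30.
Mateo ∩ Bianca ∩ Esperanza: 09:30-11:00, 12:00-13:00.
Mateo ∩ Bianca ∩ Esperanza ∩ Lila: 10:00-11:00, 12:00-13:00.
Those are the intersection windows.
No common window is at least 90 minutes long.

none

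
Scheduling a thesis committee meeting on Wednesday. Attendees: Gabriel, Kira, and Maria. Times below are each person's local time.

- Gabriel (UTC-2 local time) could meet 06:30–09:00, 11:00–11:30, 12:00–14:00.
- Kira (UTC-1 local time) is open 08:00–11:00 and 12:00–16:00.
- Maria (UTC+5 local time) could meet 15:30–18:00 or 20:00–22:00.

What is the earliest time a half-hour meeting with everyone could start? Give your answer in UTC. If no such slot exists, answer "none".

Gabriel in UTC: 08:30-11:00, 13:00-13:30, 14:00-16:00 (add 2h to convert from UTC-2).
Kira in UTC: 09:00-12:00, 13:00-17:00 (add 1h to convert from UTC-1).
Maria in UTC: 10:30-13:00, 15:00-17:00 (subtract 5h to convert from UTC+5).
Gabriel ∩ Kira: 09:00-11:00, 13:00-13:30, 14:00-16:00.
Gabriel ∩ Kira ∩ Maria: 10:30-11:00, 15:00-16:00.
The first common window of at least 30 minutes is 10:30-11:00, so the earliest start is 10:30.

10:30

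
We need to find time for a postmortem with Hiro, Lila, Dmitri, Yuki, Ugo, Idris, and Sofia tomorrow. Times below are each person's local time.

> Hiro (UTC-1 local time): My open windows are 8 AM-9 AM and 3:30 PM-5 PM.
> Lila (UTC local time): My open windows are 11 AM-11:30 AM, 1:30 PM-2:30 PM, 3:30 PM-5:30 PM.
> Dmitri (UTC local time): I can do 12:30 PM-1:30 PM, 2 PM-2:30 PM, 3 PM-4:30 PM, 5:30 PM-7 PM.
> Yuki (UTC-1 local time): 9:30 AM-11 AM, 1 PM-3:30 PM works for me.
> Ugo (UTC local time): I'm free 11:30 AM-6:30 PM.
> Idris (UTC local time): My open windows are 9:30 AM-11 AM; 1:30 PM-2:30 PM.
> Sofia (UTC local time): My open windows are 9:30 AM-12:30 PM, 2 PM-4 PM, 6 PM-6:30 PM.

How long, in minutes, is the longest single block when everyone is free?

Hiro in UTC: 09:00-10:00, 16:30-18:00 (add 1h to convert from UTC-1).
Lila in UTC: 11:00-11:30, 13:30-14:30, 15:30-17:30.
Dmitri in UTC: 12:30-13:30, 14:00-14:30, 15:00-16:30, 17:30-19:00.
Yuki in UTC: 10:30-12:00, 14:00-16:30 (add 1h to convert from UTC-1).
Ugo in UTC: 11:30-18:30.
Idris in UTC: 09:30-11:00, 13:30-14:30.
Sofia in UTC: 09:30-12:30, 14:00-16:00, 18:00-18:30.
Hiro ∩ Lila: 16:30-17:30.
Hiro ∩ Lila ∩ Dmitri: ∅.
Hiro ∩ Lila ∩ Dmitri ∩ Yuki: ∅.
Hiro ∩ Lila ∩ Dmitri ∩ Yuki ∩ Ugo: ∅.
Hiro ∩ Lila ∩ Dmitri ∩ Yuki ∩ Ugo ∩ Idris: ∅.
Hiro ∩ Lila ∩ Dmitri ∩ Yuki ∩ Ugo ∩ Idris ∩ Sofia: ∅.
There is no time when everyone is free.
No common window exists, so the longest block is 0 minutes.

0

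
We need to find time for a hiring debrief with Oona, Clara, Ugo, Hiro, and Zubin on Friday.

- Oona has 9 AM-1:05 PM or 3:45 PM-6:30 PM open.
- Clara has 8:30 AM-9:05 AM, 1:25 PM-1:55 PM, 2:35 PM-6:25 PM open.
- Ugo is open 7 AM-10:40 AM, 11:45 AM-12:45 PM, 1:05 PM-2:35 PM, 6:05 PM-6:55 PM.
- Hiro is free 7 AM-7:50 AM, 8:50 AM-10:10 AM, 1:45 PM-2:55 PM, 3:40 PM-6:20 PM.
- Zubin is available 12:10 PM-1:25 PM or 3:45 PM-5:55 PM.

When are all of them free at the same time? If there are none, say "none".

Oona ∩ Clara: 09:00-09:05, 15:45-18:25.
Oona ∩ Clara ∩ Ugo: 09:00-09:05, 18:05-18:25.
Oona ∩ Clara ∩ Ugo ∩ Hiro: 09:00-09:05, 18:05-18:20.
Oona ∩ Clara ∩ Ugo ∩ Hiro ∩ Zubin: ∅.
There is no time when everyone is free.

none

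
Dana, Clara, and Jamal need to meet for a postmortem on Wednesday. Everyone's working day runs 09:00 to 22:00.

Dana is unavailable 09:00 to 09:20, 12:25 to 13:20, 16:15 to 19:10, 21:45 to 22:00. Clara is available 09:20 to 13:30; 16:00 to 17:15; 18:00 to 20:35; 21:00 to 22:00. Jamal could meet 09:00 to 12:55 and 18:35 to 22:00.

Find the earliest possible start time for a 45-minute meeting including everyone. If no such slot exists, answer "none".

09:20

Dana free: 09:20-12:25, 13:20-16:15, 19:10-21:45 (invert busy blocks within the working day).
Clara free: 09:20-13:30, 16:00-17:15, 18:00-20:35, 21:00-22:00.
Jamal free: 09:00-12:55, 18:35-22:00.
Dana ∩ Clara: 09:20-12:25, 13:20-13:30, 16:00-16:15, 19:10-20:35, 21:00-21:45.
Dana ∩ Clara ∩ Jamal: 09:20-12:25, 19:10-20:35, 21:00-21:45.
Those are the intersection windows.
The first common window of at least 45 minutes is 09:20-12:25, so the earliest start is 09:20.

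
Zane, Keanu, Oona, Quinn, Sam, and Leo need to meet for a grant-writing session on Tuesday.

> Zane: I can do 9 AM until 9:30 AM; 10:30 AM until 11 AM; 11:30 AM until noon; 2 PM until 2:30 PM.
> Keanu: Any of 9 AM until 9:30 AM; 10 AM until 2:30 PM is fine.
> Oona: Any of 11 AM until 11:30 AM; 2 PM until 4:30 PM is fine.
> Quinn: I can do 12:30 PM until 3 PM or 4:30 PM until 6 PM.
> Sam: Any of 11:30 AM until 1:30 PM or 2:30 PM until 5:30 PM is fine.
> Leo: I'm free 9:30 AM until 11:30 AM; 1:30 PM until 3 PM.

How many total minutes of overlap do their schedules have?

Zane ∩ Keanu: 09:00-09:30, 10:30-11:00, 11:30-12:00, 14:00-14:30.
Zane ∩ Keanu ∩ Oona: 14:00-14:30.
Zane ∩ Keanu ∩ Oona ∩ Quinn: 14:00-14:30.
Zane ∩ Keanu ∩ Oona ∩ Quinn ∩ Sam: ∅.
Zane ∩ Keanu ∩ Oona ∩ Quinn ∩ Sam ∩ Leo: ∅.
There is no time when everyone is free.
There is no common window, so the total is 0 minutes.

0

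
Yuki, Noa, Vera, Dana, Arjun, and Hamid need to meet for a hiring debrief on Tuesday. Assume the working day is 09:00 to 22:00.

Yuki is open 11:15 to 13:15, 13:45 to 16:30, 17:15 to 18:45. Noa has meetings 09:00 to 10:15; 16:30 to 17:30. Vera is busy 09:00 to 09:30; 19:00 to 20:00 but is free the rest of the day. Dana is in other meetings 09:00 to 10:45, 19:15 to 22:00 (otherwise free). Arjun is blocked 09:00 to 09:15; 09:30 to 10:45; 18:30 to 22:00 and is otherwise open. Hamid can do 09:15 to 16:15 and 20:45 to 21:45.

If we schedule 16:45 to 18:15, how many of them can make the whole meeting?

Yuki free: 11:15-13:15, 13:45-16:30, 17:15-18:45.
Noa free: 10:15-16:30, 17:30-22:00 (invert busy blocks within the working day).
Vera free: 09:30-19:00, 20:00-22:00 (invert busy blocks within the working day).
Dana free: 10:45-19:15 (invert busy blocks within the working day).
Arjun free: 09:15-09:30, 10:45-18:30 (invert busy blocks within the working day).
Hamid free: 09:15-16:15, 20:45-21:45.
Vera, Dana, and Arjun can make the full 16:45-18:15 slot — that's 3.

3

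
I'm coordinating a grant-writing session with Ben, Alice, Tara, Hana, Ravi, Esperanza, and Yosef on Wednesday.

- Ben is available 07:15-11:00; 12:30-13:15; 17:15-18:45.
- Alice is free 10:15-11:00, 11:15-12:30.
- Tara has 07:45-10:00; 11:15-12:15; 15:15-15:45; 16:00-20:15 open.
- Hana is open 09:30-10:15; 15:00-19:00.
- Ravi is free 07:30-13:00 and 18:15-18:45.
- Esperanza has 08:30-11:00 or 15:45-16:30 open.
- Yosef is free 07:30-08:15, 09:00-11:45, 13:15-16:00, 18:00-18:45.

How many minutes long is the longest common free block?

Ben ∩ Alice: 10:15-11:00.
Ben ∩ Alice ∩ Tara: ∅.
Ben ∩ Alice ∩ Tara ∩ Hana: ∅.
Ben ∩ Alice ∩ Tara ∩ Hana ∩ Ravi: ∅.
Ben ∩ Alice ∩ Tara ∩ Hana ∩ Ravi ∩ Esperanza: ∅.
Ben ∩ Alice ∩ Tara ∩ Hana ∩ Ravi ∩ Esperanza ∩ Yosef: ∅.
There is no time when everyone is free.
No common window exists, so the longest block is 0 minutes.

0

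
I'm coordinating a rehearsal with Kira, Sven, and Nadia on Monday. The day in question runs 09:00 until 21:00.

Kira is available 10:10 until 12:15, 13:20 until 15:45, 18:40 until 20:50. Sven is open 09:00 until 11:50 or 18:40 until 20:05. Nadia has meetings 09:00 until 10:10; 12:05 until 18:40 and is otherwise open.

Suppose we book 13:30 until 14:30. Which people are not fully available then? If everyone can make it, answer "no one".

Kira free: 10:10-12:15, 13:20-15:45, 18:40-20:50.
Sven free: 09:00-11:50, 18:40-20:05.
Nadia free: 10:10-12:05, 18:40-21:00 (invert busy blocks within the working day).
Kira: free for 13:30-14:30. Sven: not fully free for 13:30-14:30. Nadia: not fully free for 13:30-14:30.

Nadia, Sven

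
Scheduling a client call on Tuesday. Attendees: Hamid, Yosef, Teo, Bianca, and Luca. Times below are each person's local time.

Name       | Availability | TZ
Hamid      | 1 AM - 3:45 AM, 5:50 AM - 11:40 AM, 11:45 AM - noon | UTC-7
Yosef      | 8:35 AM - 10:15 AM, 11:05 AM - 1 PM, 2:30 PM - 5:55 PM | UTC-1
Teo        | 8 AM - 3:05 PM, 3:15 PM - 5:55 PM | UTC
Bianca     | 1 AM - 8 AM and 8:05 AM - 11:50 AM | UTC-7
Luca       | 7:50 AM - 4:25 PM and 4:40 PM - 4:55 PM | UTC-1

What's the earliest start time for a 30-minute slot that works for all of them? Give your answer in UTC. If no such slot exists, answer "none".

Hamid in UTC: 08:00-10:45, 12:50-18:40, 18:45-19:00 (add 7h to convert from UTC-7).
Yosef in UTC: 09:35-11:15, 12:05-14:00, 15:30-18:55 (add 1h to convert from UTC-1).
Teo in UTC: 08:00-15:05, 15:15-17:55.
Bianca in UTC: 08:00-15:00, 15:05-18:50 (add 7h to convert from UTC-7).
Luca in UTC: 08:50-17:25, 17:40-17:55 (add 1h to convert from UTC-1).
Hamid ∩ Yosef: 09:35-10:45, 12:50-14:00, 15:30-18:40, 18:45-18:55.
Hamid ∩ Yosef ∩ Teo: 09:35-10:45, 12:50-14:00, 15:30-17:55.
Hamid ∩ Yosef ∩ Teo ∩ Bianca: 09:35-10:45, 12:50-14:00, 15:30-17:55.
Hamid ∩ Yosef ∩ Teo ∩ Bianca ∩ Luca: 09:35-10:45, 12:50-14:00, 15:30-17:25, 17:40-17:55.
Those are the intersection windows.
The first common window of at least 30 minutes is 09:35-10:45, so the earliest start is 09:35.

09:35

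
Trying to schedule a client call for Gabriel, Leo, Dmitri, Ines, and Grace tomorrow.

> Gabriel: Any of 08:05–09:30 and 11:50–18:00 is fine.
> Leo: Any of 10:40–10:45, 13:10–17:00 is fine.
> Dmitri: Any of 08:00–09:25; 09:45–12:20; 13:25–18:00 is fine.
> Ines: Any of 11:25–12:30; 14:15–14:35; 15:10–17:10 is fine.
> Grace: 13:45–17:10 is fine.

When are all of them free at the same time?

Gabriel ∩ Leo: 13:10-17:00.
Gabriel ∩ Leo ∩ Dmitri: 13:25-17:00.
Gabriel ∩ Leo ∩ Dmitri ∩ Ines: 14:15-14:35, 15:10-17:00.
Gabriel ∩ Leo ∩ Dmitri ∩ Ines ∩ Grace: 14:15-14:35, 15:10-17:00.
So the common availability across everyone is 14:15-14:35, 15:10-17:00.

14:15-14:35, 15:10-17:00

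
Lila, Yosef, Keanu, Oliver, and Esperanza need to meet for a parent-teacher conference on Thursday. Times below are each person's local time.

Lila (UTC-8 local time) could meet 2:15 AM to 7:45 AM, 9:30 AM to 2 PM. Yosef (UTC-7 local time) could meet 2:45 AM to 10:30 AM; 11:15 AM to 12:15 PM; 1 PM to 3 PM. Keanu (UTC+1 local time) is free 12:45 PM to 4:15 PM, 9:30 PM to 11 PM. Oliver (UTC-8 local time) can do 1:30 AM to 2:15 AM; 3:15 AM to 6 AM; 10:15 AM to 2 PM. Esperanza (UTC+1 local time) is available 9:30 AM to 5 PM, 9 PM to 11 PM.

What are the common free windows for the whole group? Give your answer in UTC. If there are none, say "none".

11:45-14:00, 20:30-22:00

Lila in UTC: 10:15-15:45, 17:30-22:00 (add 8h to convert from UTC-8).
Yosef in UTC: 09:45-17:30, 18:15-19:15, 20:00-22:00 (add 7h to convert from UTC-7).
Keanu in UTC: 11:45-15:15, 20:30-22:00 (subtract 1h to convert from UTC+1).
Oliver in UTC: 09:30-10:15, 11:15-14:00, 18:15-22:00 (add 8h to convert from UTC-8).
Esperanza in UTC: 08:30-16:00, 20:00-22:00 (subtract 1h to convert from UTC+1).
Lila ∩ Yosef: 10:15-15:45, 18:15-19:15, 20:00-22:00.
Lila ∩ Yosef ∩ Keanu: 11:45-15:15, 20:30-22:00.
Lila ∩ Yosef ∩ Keanu ∩ Oliver: 11:45-14:00, 20:30-22:00.
Lila ∩ Yosef ∩ Keanu ∩ Oliver ∩ Esperanza: 11:45-14:00, 20:30-22:00.
Those are the intersection windows.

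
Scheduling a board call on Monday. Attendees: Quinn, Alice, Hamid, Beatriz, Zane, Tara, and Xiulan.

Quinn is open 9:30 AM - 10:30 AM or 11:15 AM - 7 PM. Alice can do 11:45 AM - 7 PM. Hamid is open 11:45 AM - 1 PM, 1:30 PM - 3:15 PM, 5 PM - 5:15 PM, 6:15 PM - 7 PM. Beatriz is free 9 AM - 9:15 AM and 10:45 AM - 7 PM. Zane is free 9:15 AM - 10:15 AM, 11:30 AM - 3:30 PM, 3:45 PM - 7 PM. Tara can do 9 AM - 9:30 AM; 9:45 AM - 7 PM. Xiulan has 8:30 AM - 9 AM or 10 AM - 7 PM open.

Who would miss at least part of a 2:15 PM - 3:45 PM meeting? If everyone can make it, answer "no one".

Quinn: free for 14:15-15:45. Alice: free for 14:15-15:45. Hamid: not fully free for 14:15-15:45. Beatriz: free for 14:15-15:45. Zane: not fully free for 14:15-15:45. Tara: free for 14:15-15:45. Xiulan: free for 14:15-15:45.

Hamid, Zane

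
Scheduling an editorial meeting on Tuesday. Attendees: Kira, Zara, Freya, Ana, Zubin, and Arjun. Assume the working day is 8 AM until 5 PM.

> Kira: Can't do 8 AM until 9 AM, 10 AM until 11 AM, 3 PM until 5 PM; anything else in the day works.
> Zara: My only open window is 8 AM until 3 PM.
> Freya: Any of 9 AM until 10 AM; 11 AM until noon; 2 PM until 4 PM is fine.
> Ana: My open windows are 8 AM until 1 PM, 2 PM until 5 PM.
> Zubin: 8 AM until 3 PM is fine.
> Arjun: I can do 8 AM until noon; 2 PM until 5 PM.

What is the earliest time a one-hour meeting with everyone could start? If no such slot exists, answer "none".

09:00

Kira free: 09:00-10:00, 11:00-15:00 (invert busy blocks within the working day).
Zara free: 08:00-15:00.
Freya free: 09:00-10:00, 11:00-12:00, 14:00-16:00.
Ana free: 08:00-13:00, 14:00-17:00.
Zubin free: 08:00-15:00.
Arjun free: 08:00-12:00, 14:00-17:00.
Kira ∩ Zara: 09:00-10:00, 11:00-15:00.
Kira ∩ Zara ∩ Freya: 09:00-10:00, 11:00-12:00, 14:00-15:00.
Kira ∩ Zara ∩ Freya ∩ Ana: 09:00-10:00, 11:00-12:00, 14:00-15:00.
Kira ∩ Zara ∩ Freya ∩ Ana ∩ Zubin: 09:00-10:00, 11:00-12:00, 14:00-15:00.
Kira ∩ Zara ∩ Freya ∩ Ana ∩ Zubin ∩ Arjun: 09:00-10:00, 11:00-12:00, 14:00-15:00.
So the common availability across everyone is 09:00-10:00, 11:00-12:00, 14:00-15:00.
The first common window of at least 60 minutes is 09:00-10:00, so the earliest start is 09:00.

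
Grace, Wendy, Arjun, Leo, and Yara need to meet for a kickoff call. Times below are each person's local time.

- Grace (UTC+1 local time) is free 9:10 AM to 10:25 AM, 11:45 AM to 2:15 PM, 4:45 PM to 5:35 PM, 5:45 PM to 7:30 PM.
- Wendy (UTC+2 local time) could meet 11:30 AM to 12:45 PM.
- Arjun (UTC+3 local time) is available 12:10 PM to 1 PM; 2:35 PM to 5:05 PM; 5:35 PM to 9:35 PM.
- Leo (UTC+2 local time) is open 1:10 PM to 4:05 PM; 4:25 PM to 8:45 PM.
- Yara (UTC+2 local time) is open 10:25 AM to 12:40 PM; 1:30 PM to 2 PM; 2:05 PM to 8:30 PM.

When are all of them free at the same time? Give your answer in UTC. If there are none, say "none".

Grace in UTC: 08:10-09:25, 10:45-13:15, 15:45-16:35, 16:45-18:30 (subtract 1h to convert from UTC+1).
Wendy in UTC: 09:30-10:45 (subtract 2h to convert from UTC+2).
Arjun in UTC: 09:10-10:00, 11:35-14:05, 14:35-18:35 (subtract 3h to convert from UTC+3).
Leo in UTC: 11:10-14:05, 14:25-18:45 (subtract 2h to convert from UTC+2).
Yara in UTC: 08:25-10:40, 11:30-12:00, 12:05-18:30 (subtract 2h to convert from UTC+2).
Grace ∩ Wendy: ∅.
Grace ∩ Wendy ∩ Arjun: ∅.
Grace ∩ Wendy ∩ Arjun ∩ Leo: ∅.
Grace ∩ Wendy ∩ Arjun ∩ Leo ∩ Yara: ∅.
There is no time when everyone is free.

none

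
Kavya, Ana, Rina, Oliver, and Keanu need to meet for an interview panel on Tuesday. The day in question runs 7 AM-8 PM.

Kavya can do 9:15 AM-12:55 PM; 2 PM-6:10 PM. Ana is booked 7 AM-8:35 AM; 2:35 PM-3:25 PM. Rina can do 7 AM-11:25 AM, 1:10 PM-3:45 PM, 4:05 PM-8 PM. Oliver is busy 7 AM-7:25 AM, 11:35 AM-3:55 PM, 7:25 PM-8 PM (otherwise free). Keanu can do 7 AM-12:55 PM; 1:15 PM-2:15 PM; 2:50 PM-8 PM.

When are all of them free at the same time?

Kavya free: 09:15-12:55, 14:00-18:10.
Ana free: 08:35-14:35, 15:25-20:00 (invert busy blocks within the working day).
Rina free: 07:00-11:25, 13:10-15:45, 16:05-20:00.
Oliver free: 07:25-11:35, 15:55-19:25 (invert busy blocks within the working day).
Keanu free: 07:00-12:55, 13:15-14:15, 14:50-20:00.
Kavya ∩ Ana: 09:15-12:55, 14:00-14:35, 15:25-18:10.
Kavya ∩ Ana ∩ Rina: 09:15-11:25, 14:00-14:35, 15:25-15:45, 16:05-18:10.
Kavya ∩ Ana ∩ Rina ∩ Oliver: 09:15-11:25, 16:05-18:10.
Kavya ∩ Ana ∩ Rina ∩ Oliver ∩ Keanu: 09:15-11:25, 16:05-18:10.
Those are the intersection windows.

09:15-11:25, 16:05-18:10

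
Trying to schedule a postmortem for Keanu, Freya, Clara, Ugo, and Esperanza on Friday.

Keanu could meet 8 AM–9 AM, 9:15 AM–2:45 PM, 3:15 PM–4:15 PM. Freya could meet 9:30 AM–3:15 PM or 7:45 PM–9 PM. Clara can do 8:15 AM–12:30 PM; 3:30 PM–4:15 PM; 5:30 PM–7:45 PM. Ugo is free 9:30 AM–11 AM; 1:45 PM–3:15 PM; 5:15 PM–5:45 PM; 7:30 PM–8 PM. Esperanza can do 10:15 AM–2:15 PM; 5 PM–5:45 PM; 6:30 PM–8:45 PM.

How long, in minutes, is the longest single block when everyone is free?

Keanu ∩ Freya: 09:30-14:45.
Keanu ∩ Freya ∩ Clara: 09:30-12:30.
Keanu ∩ Freya ∩ Clara ∩ Ugo: 09:30-11:00.
Keanu ∩ Freya ∩ Clara ∩ Ugo ∩ Esperanza: 10:15-11:00.
Those are the intersection windows.
The longest is 10:15-11:00 at 45 minutes.

45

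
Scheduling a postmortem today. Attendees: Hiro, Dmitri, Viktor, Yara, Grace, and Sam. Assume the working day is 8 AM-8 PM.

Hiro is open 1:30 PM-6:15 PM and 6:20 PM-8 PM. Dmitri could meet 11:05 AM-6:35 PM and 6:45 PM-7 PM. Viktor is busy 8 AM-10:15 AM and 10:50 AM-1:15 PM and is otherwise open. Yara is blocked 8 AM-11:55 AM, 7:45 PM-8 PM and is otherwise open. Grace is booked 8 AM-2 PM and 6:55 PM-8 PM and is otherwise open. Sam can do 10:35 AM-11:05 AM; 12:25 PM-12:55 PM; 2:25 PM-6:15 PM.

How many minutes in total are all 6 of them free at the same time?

230

Hiro free: 13:30-18:15, 18:20-20:00.
Dmitri free: 11:05-18:35, 18:45-19:00.
Viktor free: 10:15-10:50, 13:15-20:00 (invert busy blocks within the working day).
Yara free: 11:55-19:45 (invert busy blocks within the working day).
Grace free: 14:00-18:55 (invert busy blocks within the working day).
Sam free: 10:35-11:05, 12:25-12:55, 14:25-18:15.
Hiro ∩ Dmitri: 13:30-18:15, 18:20-18:35, 18:45-19:00.
Hiro ∩ Dmitri ∩ Viktor: 13:30-18:15, 18:20-18:35, 18:45-19:00.
Hiro ∩ Dmitri ∩ Viktor ∩ Yara: 13:30-18:15, 18:20-18:35, 18:45-19:00.
Hiro ∩ Dmitri ∩ Viktor ∩ Yara ∩ Grace: 14:00-18:15, 18:20-18:35, 18:45-18:55.
Hiro ∩ Dmitri ∩ Viktor ∩ Yara ∩ Grace ∩ Sam: 14:25-18:15.
So the common availability across everyone is 14:25-18:15.
That's a single block of 230 minutes.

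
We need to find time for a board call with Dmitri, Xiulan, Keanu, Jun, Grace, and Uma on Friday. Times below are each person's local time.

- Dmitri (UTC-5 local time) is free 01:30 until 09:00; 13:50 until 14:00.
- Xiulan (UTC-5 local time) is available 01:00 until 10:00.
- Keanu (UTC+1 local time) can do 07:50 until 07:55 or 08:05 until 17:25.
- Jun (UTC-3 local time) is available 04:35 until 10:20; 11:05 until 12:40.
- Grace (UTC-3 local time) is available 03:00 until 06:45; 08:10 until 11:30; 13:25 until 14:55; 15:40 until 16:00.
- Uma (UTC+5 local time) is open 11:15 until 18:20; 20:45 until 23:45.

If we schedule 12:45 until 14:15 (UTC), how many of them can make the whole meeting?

3

Dmitri in UTC: 06:30-14:00, 18:50-19:00 (add 5h to convert from UTC-5).
Xiulan in UTC: 06:00-15:00 (add 5h to convert from UTC-5).
Keanu in UTC: 06:50-06:55, 07:05-16:25 (subtract 1h to convert from UTC+1).
Jun in UTC: 07:35-13:20, 14:05-15:40 (add 3h to convert from UTC-3).
Grace in UTC: 06:00-09:45, 11:10-14:30, 16:25-17:55, 18:40-19:00 (add 3h to convert from UTC-3).
Uma in UTC: 06:15-13:20, 15:45-18:45 (subtract 5h to convert from UTC+5).
Xiulan, Keanu, and Grace can make the full 12:45-14:15 slot — that's 3.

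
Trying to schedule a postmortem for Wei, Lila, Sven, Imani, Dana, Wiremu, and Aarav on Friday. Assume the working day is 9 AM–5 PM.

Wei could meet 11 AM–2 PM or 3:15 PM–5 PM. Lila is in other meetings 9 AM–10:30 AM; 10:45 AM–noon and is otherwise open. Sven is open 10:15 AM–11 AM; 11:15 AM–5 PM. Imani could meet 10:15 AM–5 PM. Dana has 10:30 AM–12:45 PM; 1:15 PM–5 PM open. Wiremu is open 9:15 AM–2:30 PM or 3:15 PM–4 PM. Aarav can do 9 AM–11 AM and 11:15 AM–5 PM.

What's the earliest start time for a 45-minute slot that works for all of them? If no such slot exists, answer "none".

12:00

Wei free: 11:00-14:00, 15:15-17:00.
Lila free: 10:30-10:45, 12:00-17:00 (invert busy blocks within the working day).
Sven free: 10:15-11:00, 11:15-17:00.
Imani free: 10:15-17:00.
Dana free: 10:30-12:45, 13:15-17:00.
Wiremu free: 09:15-14:30, 15:15-16:00.
Aarav free: 09:00-11:00, 11:15-17:00.
Wei ∩ Lila: 12:00-14:00, 15:15-17:00.
Wei ∩ Lila ∩ Sven: 12:00-14:00, 15:15-17:00.
Wei ∩ Lila ∩ Sven ∩ Imani: 12:00-14:00, 15:15-17:00.
Wei ∩ Lila ∩ Sven ∩ Imani ∩ Dana: 12:00-12:45, 13:15-14:00, 15:15-17:00.
Wei ∩ Lila ∩ Sven ∩ Imani ∩ Dana ∩ Wiremu: 12:00-12:45, 13:15-14:00, 15:15-16:00.
Wei ∩ Lila ∩ Sven ∩ Imani ∩ Dana ∩ Wiremu ∩ Aarav: 12:00-12:45, 13:15-14:00, 15:15-16:00.
The first common window of at least 45 minutes is 12:00-12:45, so the earliest start is 12:00.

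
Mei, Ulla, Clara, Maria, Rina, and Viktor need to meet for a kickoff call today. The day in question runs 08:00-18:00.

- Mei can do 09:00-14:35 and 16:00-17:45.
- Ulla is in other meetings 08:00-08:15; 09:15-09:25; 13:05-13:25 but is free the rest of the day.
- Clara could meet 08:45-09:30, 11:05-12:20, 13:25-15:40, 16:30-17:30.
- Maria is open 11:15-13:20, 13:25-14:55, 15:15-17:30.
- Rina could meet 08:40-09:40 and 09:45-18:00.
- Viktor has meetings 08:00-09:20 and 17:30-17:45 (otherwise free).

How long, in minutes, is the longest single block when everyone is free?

70

Mei free: 09:00-14:35, 16:00-17:45.
Ulla free: 08:15-09:15, 09:25-13:05, 13:25-18:00 (invert busy blocks within the working day).
Clara free: 08:45-09:30, 11:05-12:20, 13:25-15:40, 16:30-17:30.
Maria free: 11:15-13:20, 13:25-14:55, 15:15-17:30.
Rina free: 08:40-09:40, 09:45-18:00.
Viktor free: 09:20-17:30, 17:45-18:00 (invert busy blocks within the working day).
Mei ∩ Ulla: 09:00-09:15, 09:25-13:05, 13:25-14:35, 16:00-17:45.
Mei ∩ Ulla ∩ Clara: 09:00-09:15, 09:25-09:30, 11:05-12:20, 13:25-14:35, 16:30-17:30.
Mei ∩ Ulla ∩ Clara ∩ Maria: 11:15-12:20, 13:25-14:35, 16:30-17:30.
Mei ∩ Ulla ∩ Clara ∩ Maria ∩ Rina: 11:15-12:20, 13:25-14:35, 16:30-17:30.
Mei ∩ Ulla ∩ Clara ∩ Maria ∩ Rina ∩ Viktor: 11:15-12:20, 13:25-14:35, 16:30-17:30.
Those are the intersection windows.
The longest is 13:25-14:35 at 70 minutes.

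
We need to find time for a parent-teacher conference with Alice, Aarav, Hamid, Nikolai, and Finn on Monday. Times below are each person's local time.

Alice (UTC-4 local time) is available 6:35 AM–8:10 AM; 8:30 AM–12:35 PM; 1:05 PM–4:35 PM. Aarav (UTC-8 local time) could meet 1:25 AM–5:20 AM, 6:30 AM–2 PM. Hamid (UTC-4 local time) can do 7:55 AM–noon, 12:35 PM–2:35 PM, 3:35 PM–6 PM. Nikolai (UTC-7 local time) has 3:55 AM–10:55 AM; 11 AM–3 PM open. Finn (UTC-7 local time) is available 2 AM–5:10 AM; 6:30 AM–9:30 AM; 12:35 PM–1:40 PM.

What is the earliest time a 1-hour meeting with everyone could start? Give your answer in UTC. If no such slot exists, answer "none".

Alice in UTC: 10:35-12:10, 12:30-16:35, 17:05-20:35 (add 4h to convert from UTC-4).
Aarav in UTC: 09:25-13:20, 14:30-22:00 (add 8h to convert from UTC-8).
Hamid in UTC: 11:55-16:00, 16:35-18:35, 19:35-22:00 (add 4h to convert from UTC-4).
Nikolai in UTC: 10:55-17:55, 18:00-22:00 (add 7h to convert from UTC-7).
Finn in UTC: 09:00-12:10, 13:30-16:30, 19:35-20:40 (add 7h to convert from UTC-7).
Alice ∩ Aarav: 10:35-12:10, 12:30-13:20, 14:30-16:35, 17:05-20:35.
Alice ∩ Aarav ∩ Hamid: 11:55-12:10, 12:30-13:20, 14:30-16:00, 17:05-18:35, 19:35-20:35.
Alice ∩ Aarav ∩ Hamid ∩ Nikolai: 11:55-12:10, 12:30-13:20, 14:30-16:00, 17:05-17:55, 18:00-18:35, 19:35-20:35.
Alice ∩ Aarav ∩ Hamid ∩ Nikolai ∩ Finn: 11:55-12:10, 14:30-16:00, 19:35-20:35.
So the common availability across everyone is 11:55-12:10, 14:30-16:00, 19:35-20:35.
The first common window of at least 60 minutes is 14:30-16:00, so the earliest start is 14:30.

14:30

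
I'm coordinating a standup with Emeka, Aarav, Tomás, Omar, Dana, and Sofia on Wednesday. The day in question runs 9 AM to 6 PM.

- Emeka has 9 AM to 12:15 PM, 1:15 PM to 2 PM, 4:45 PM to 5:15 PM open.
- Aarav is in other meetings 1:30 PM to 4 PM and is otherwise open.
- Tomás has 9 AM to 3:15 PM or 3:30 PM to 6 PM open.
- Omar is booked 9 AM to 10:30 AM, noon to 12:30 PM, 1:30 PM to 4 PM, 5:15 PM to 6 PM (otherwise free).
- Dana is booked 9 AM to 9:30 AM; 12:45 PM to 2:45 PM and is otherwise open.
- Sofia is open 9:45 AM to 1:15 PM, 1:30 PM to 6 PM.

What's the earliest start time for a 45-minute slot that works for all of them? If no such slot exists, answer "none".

Emeka free: 09:00-12:15, 13:15-14:00, 16:45-17:15.
Aarav free: 09:00-13:30, 16:00-18:00 (invert busy blocks within the working day).
Tomás free: 09:00-15:15, 15:30-18:00.
Omar free: 10:30-12:00, 12:30-13:30, 16:00-17:15 (invert busy blocks within the working day).
Dana free: 09:30-12:45, 14:45-18:00 (invert busy blocks within the working day).
Sofia free: 09:45-13:15, 13:30-18:00.
Emeka ∩ Aarav: 09:00-12:15, 13:15-13:30, 16:45-17:15.
Emeka ∩ Aarav ∩ Tomás: 09:00-12:15, 13:15-13:30, 16:45-17:15.
Emeka ∩ Aarav ∩ Tomás ∩ Omar: 10:30-12:00, 13:15-13:30, 16:45-17:15.
Emeka ∩ Aarav ∩ Tomás ∩ Omar ∩ Dana: 10:30-12:00, 16:45-17:15.
Emeka ∩ Aarav ∩ Tomás ∩ Omar ∩ Dana ∩ Sofia: 10:30-12:00, 16:45-17:15.
The first common window of at least 45 minutes is 10:30-12:00, so the earliest start is 10:30.

10:30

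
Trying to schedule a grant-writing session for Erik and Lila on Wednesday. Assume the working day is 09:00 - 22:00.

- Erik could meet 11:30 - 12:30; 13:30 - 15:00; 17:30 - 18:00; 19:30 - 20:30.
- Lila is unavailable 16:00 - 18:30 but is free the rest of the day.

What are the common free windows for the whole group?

Erik free: 11:30-12:30, 13:30-15:00, 17:30-18:00, 19:30-20:30.
Lila free: 09:00-16:00, 18:30-22:00 (invert busy blocks within the working day).
Erik ∩ Lila: 11:30-12:30, 13:30-15:00, 19:30-20:30.
Those are the intersection windows.

11:30-12:30, 13:30-15:00, 19:30-20:30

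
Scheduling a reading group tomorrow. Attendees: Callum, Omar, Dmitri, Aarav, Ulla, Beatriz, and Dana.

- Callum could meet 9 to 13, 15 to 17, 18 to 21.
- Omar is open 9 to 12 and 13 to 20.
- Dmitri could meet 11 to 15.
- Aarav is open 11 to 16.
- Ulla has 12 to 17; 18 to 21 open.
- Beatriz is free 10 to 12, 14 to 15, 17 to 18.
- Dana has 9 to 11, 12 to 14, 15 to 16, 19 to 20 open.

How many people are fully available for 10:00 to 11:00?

4

Callum, Omar, Beatriz, and Dana can make the full 10:00-11:00 slot — that's 4.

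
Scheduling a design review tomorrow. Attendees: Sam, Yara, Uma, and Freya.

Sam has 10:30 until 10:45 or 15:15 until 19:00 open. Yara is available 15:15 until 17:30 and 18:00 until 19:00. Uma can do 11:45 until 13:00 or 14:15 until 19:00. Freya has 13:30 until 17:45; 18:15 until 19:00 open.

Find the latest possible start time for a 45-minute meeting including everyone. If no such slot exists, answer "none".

Sam ∩ Yara: 15:15-17:30, 18:00-19:00.
Sam ∩ Yara ∩ Uma: 15:15-17:30, 18:00-19:00.
Sam ∩ Yara ∩ Uma ∩ Freya: 15:15-17:30, 18:15-19:00.
The last common window of at least 45 minutes is 18:15-19:00; a 45-minute meeting can start as late as 18:15 and still end by 19:00.

18:15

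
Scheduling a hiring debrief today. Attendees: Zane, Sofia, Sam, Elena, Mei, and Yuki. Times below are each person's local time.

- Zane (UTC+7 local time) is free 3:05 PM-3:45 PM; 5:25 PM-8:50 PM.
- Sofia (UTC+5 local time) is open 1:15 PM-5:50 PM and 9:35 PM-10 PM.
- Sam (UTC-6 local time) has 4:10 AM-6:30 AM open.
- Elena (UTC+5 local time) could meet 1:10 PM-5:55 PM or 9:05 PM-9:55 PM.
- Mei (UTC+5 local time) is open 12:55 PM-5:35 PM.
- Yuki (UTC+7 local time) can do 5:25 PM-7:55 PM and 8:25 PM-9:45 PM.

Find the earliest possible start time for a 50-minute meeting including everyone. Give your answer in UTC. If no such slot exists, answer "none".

10:25

Zane in UTC: 08:05-08:45, 10:25-13:50 (subtract 7h to convert from UTC+7).
Sofia in UTC: 08:15-12:50, 16:35-17:00 (subtract 5h to convert from UTC+5).
Sam in UTC: 10:10-12:30 (add 6h to convert from UTC-6).
Elena in UTC: 08:10-12:55, 16:05-16:55 (subtract 5h to convert from UTC+5).
Mei in UTC: 07:55-12:35 (subtract 5h to convert from UTC+5).
Yuki in UTC: 10:25-12:55, 13:25-14:45 (subtract 7h to convert from UTC+7).
Zane ∩ Sofia: 08:15-08:45, 10:25-12:50.
Zane ∩ Sofia ∩ Sam: 10:25-12:30.
Zane ∩ Sofia ∩ Sam ∩ Elena: 10:25-12:30.
Zane ∩ Sofia ∩ Sam ∩ Elena ∩ Mei: 10:25-12:30.
Zane ∩ Sofia ∩ Sam ∩ Elena ∩ Mei ∩ Yuki: 10:25-12:30.
So the common availability across everyone is 10:25-12:30.
The first common window of at least 50 minutes is 10:25-12:30, so the earliest start is 10:25.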